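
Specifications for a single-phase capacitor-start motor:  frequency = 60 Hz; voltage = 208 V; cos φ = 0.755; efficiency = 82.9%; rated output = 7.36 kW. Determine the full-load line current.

56.5 A

P_out = 7.36 kW = 7360 W
P_in = P_out / η = 7360 / 0.829 = 8878 W
I = P_in / (V·cosφ) = 8878 / (208 × 0.755) = 56.5 A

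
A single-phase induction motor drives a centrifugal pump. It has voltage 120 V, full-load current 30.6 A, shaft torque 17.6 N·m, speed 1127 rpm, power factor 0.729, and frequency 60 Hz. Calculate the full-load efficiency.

ω = 2π × 1127/60 = 118 rad/s; P_out = τω = 17.6 × 118 = 2077 W
P_in = V·I·cosφ = 120 × 30.6 × 0.729 = 2677 W
η = P_out / P_in = 2077 / 2677 = 0.776 = 77.6%

77.6 %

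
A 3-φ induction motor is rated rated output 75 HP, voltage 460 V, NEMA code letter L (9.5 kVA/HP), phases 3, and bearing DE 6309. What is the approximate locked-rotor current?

894 A

S_LR = 9.5 × 75 = 712.5 kVA
I_LR = S_LR/(√3·V_L) = 712500/(1.732×460) = 894 A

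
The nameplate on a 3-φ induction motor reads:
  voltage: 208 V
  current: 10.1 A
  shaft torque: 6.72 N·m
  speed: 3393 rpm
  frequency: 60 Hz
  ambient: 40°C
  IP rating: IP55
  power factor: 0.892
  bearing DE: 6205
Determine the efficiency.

ω = 2π × 3393/60 = 355.3 rad/s; P_out = τω = 6.72 × 355.3 = 2388 W
P_in = √3·V_L·I_L·cosφ = 1.732 × 208 × 10.1 × 0.892 = 3246 W
η = P_out / P_in = 2388 / 3246 = 0.736 = 73.6%

73.6 %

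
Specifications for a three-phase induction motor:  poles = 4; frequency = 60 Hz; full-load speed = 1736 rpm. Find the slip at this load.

3.6 %

n_s = 120f/p = 120×60/4 = 1800 rpm
s = (n_s − n)/n_s = (1800 − 1736)/1800 = 0.0356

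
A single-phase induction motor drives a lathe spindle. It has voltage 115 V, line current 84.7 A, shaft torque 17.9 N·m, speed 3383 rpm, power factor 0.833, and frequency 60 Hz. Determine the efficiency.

ω = 2π × 3383/60 = 354.3 rad/s; P_out = τω = 17.9 × 354.3 = 6342 W
P_in = V·I·cosφ = 115 × 84.7 × 0.833 = 8114 W
η = P_out / P_in = 6342 / 8114 = 0.782 = 78.2%

78.2 %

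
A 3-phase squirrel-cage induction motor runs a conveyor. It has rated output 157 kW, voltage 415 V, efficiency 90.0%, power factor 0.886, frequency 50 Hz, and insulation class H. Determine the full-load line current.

274 A

P_out = 157 kW = 157000 W
P_in = P_out / η = 157000 / 0.900 = 174444 W
I_L = P_in / (√3·V_L·cosφ) = 174444 / (1.732 × 415 × 0.886) = 274 A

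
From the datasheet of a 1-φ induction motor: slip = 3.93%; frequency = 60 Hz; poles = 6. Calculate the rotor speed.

n_s = 120f/p = 120×60/6 = 1200 rpm
n = n_s(1 − s) = 1200 × (1 − 0.0393) = 1153 rpm

1153 rpm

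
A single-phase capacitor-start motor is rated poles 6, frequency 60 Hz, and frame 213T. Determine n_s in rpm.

1200 rpm

n_s = 120f/p = 120×60/6 = 1200 rpm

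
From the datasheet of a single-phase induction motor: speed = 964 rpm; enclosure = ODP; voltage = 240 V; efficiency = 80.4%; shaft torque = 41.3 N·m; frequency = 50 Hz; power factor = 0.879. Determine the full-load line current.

24.6 A

ω = 2π×964/60 = 100.9 rad/s; P_out = τω = 41.3 × 100.9 = 4167 W
P_in = P_out / η = 4167 / 0.804 = 5183 W
I = P_in / (V·cosφ) = 5183 / (240 × 0.879) = 24.6 A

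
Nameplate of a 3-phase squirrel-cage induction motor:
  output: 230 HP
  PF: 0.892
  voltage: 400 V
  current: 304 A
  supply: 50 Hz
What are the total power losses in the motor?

16300 W

P_in = √3·V·I·cosφ = 1.732×400×304×0.892 = 187865 W
P_out = 230×746 = 171580 W
Losses = P_in − P_out = 187865 − 171580 = 16285 W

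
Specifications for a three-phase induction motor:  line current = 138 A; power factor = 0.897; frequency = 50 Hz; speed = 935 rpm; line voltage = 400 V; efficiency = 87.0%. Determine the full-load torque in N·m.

762 N·m

P_in = √3·V·I·cosφ = 1.732 × 400 × 138 × 0.897 = 85759 W
P_out = η·P_in = 0.87 × 85759 = 74610 W
n = 935 rpm
ω = 2π×935/60 = 97.91 rad/s
τ = P_out/ω = 74610/97.91 = 762 N·m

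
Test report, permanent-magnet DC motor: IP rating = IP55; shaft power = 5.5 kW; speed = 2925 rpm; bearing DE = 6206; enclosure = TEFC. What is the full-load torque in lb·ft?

ω = 2π × 2925/60 = 306.3 rad/s
τ = P/ω = 5500/306.3 = 17.96 N·m
In lb·ft: 17.96/1.356 = 13.2 lb·ft

13.2 lb·ft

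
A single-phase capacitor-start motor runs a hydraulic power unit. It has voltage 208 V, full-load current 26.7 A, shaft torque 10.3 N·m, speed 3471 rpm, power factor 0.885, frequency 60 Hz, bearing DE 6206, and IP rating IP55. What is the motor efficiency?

76.2 %

ω = 2π × 3471/60 = 363.5 rad/s; P_out = τω = 10.3 × 363.5 = 3744 W
P_in = V·I·cosφ = 208 × 26.7 × 0.885 = 4915 W
η = P_out / P_in = 3744 / 4915 = 0.762 = 76.2%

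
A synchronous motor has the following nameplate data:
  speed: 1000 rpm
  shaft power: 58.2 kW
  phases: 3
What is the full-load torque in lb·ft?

ω = 2π × 1000/60 = 104.7 rad/s
τ = P/ω = 58200/104.7 = 555.9 N·m
In lb·ft: 555.9/1.356 = 410 lb·ft

410 lb·ft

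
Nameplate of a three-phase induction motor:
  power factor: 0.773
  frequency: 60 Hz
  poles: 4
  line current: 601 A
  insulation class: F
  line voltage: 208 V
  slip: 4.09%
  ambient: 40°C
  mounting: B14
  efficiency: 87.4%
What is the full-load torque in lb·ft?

597 lb·ft

P_in = √3·V·I·cosφ = 1.732 × 208 × 601 × 0.773 = 167365 W
P_out = η·P_in = 0.874 × 167365 = 146277 W
n_s = 120×60/4 = 1800 rpm; n = 1800×(1−0.0409) = 1726 rpm
ω = 2π×1726/60 = 180.7 rad/s
τ = P_out/ω = 146277/180.7 = 809.5 N·m
In lb·ft: 809.5/1.356 = 597 lb·ft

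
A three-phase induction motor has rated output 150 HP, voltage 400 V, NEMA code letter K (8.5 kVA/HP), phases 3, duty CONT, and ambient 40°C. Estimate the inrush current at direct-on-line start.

S_LR = 8.5 × 150 = 1275 kVA
I_LR = S_LR/(√3·V_L) = 1275000/(1.732×400) = 1840 A

1840 A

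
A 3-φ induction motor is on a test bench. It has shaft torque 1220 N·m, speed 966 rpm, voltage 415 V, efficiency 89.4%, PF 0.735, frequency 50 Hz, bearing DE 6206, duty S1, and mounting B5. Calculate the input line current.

261 A

ω = 2π×966/60 = 101.2 rad/s; P_out = τω = 1220 × 101.2 = 123464 W
P_in = P_out / η = 123464 / 0.894 = 138103 W
I_L = P_in / (√3·V_L·cosφ) = 138103 / (1.732 × 415 × 0.735) = 261 A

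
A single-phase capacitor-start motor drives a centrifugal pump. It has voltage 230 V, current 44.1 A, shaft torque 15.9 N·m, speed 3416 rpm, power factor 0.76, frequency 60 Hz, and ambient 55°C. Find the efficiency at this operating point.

73.8 %

ω = 2π × 3416/60 = 357.7 rad/s; P_out = τω = 15.9 × 357.7 = 5687 W
P_in = V·I·cosφ = 230 × 44.1 × 0.76 = 7709 W
η = P_out / P_in = 5687 / 7709 = 0.738 = 73.8%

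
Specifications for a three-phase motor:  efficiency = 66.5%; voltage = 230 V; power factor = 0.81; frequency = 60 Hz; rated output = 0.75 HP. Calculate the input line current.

P_out = 0.75 × 746 = 560 W
P_in = P_out / η = 560 / 0.665 = 842 W
I_L = P_in / (√3·V_L·cosφ) = 842 / (1.732 × 230 × 0.81) = 2.61 A

2.61 A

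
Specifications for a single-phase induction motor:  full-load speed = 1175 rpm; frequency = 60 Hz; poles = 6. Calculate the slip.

2.08 %

n_s = 120f/p = 120×60/6 = 1200 rpm
s = (n_s − n)/n_s = (1200 − 1175)/1200 = 0.0208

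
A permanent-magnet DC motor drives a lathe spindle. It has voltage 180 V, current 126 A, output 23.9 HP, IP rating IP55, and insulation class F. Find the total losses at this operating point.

4850 W

P_in = V·I = 180×126 = 22680 W
P_out = 23.9×746 = 17829 W
Losses = P_in − P_out = 22680 − 17829 = 4851 W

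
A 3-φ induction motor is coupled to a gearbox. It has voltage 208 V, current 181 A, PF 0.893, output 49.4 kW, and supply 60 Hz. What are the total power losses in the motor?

8830 W

P_in = √3·V·I·cosφ = 1.732×208×181×0.893 = 58229 W
P_out = 49400 W
Losses = P_in − P_out = 58229 − 49400 = 8829 W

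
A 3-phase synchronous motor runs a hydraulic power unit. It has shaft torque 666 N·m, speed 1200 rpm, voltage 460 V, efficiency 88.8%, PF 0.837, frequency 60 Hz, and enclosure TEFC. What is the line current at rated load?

ω = 2π×1200/60 = 125.7 rad/s; P_out = τω = 666 × 125.7 = 83716 W
P_in = P_out / η = 83716 / 0.888 = 94275 W
I_L = P_in / (√3·V_L·cosφ) = 94275 / (1.732 × 460 × 0.837) = 141 A

141 A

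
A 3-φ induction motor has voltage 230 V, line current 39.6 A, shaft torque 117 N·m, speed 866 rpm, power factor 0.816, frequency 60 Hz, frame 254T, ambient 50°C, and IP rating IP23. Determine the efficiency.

82.4 %

ω = 2π × 866/60 = 90.69 rad/s; P_out = τω = 117 × 90.69 = 10611 W
P_in = √3·V_L·I_L·cosφ = 1.732 × 230 × 39.6 × 0.816 = 12872 W
η = P_out / P_in = 10611 / 12872 = 0.824 = 82.4%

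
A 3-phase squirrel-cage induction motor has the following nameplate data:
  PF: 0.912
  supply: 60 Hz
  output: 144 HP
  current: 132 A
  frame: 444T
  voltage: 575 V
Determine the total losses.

12.5 kW

P_in = √3·V·I·cosφ = 1.732×575×132×0.912 = 119890 W
P_out = 144×746 = 107424 W
Losses = P_in − P_out = 119890 − 107424 = 12466 W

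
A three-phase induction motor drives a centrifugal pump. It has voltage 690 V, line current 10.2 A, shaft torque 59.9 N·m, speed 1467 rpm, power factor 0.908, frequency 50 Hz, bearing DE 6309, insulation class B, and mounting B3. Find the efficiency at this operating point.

ω = 2π × 1467/60 = 153.6 rad/s; P_out = τω = 59.9 × 153.6 = 9201 W
P_in = √3·V_L·I_L·cosφ = 1.732 × 690 × 10.2 × 0.908 = 11068 W
η = P_out / P_in = 9201 / 11068 = 0.831 = 83.1%

83.1 %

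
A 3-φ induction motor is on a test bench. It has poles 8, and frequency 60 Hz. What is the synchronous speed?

n_s = 120f/p = 120×60/8 = 900 rpm

900 rpm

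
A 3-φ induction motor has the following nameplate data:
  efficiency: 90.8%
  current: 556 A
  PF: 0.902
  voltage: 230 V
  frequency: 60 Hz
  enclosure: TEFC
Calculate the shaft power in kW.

P_in = √3·V·I·cosφ = 1.732 × 230 × 556 × 0.902 = 199782 W
P_out = η·P_in = 0.908 × 199782 = 181402 W

181 kW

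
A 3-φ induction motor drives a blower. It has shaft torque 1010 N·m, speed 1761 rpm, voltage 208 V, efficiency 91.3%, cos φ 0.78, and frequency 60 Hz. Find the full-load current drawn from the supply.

726 A

ω = 2π×1761/60 = 184.4 rad/s; P_out = τω = 1010 × 184.4 = 186244 W
P_in = P_out / η = 186244 / 0.913 = 203991 W
I_L = P_in / (√3·V_L·cosφ) = 203991 / (1.732 × 208 × 0.78) = 726 A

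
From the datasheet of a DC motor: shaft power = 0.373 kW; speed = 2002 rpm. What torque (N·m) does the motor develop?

ω = 2π × 2002/60 = 209.6 rad/s
τ = P/ω = 373/209.6 = 1.78 N·m

1.78 N·m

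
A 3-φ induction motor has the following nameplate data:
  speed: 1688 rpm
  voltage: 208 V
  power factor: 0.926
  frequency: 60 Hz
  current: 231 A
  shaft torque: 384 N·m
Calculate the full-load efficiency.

ω = 2π × 1688/60 = 176.8 rad/s; P_out = τω = 384 × 176.8 = 67891 W
P_in = √3·V_L·I_L·cosφ = 1.732 × 208 × 231 × 0.926 = 77061 W
η = P_out / P_in = 67891 / 77061 = 0.881 = 88.1%

88.1 %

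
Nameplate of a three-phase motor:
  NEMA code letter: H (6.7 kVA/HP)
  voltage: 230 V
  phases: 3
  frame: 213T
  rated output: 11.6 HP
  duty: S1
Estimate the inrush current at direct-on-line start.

S_LR = 6.7 × 11.6 = 77.72 kVA
I_LR = S_LR/(√3·V_L) = 77720/(1.732×230) = 195 A

195 A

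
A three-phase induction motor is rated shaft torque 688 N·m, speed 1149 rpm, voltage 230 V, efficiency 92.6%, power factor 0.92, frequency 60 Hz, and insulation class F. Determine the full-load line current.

244 A

ω = 2π×1149/60 = 120.3 rad/s; P_out = τω = 688 × 120.3 = 82766 W
P_in = P_out / η = 82766 / 0.926 = 89380 W
I_L = P_in / (√3·V_L·cosφ) = 89380 / (1.732 × 230 × 0.92) = 244 A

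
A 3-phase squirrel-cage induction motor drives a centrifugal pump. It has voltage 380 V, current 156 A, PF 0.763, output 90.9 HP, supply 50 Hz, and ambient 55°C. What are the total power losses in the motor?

10500 W

P_in = √3·V·I·cosφ = 1.732×380×156×0.763 = 78339 W
P_out = 90.9×746 = 67811 W
Losses = P_in − P_out = 78339 − 67811 = 10528 W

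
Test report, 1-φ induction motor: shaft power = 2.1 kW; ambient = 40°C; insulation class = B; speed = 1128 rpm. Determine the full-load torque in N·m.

ω = 2π × 1128/60 = 118.1 rad/s
τ = P/ω = 2100/118.1 = 17.8 N·m

17.8 N·m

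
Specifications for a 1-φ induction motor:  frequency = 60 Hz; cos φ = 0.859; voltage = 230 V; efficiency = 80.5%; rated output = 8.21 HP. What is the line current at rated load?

P_out = 8.21 × 746 = 6125 W
P_in = P_out / η = 6125 / 0.805 = 7609 W
I = P_in / (V·cosφ) = 7609 / (230 × 0.859) = 38.5 A

38.5 A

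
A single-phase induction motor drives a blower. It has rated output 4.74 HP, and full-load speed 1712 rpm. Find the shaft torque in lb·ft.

P_out = 4.74 × 746 = 3536 W
ω = 2π × 1712/60 = 179.3 rad/s
τ = P_out/ω = 3536/179.3 = 19.72 N·m
In lb·ft: 19.72/1.356 = 14.5 lb·ft

14.5 lb·ft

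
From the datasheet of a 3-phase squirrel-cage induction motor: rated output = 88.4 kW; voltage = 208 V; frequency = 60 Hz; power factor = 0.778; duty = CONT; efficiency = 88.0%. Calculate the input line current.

P_out = 88.4 kW = 88400 W
P_in = P_out / η = 88400 / 0.880 = 100455 W
I_L = P_in / (√3·V_L·cosφ) = 100455 / (1.732 × 208 × 0.778) = 358 A

358 A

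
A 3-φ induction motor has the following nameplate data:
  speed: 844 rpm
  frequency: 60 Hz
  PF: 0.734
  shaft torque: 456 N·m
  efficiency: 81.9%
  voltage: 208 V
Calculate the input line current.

ω = 2π×844/60 = 88.38 rad/s; P_out = τω = 456 × 88.38 = 40301 W
P_in = P_out / η = 40301 / 0.819 = 49208 W
I_L = P_in / (√3·V_L·cosφ) = 49208 / (1.732 × 208 × 0.734) = 186 A

186 A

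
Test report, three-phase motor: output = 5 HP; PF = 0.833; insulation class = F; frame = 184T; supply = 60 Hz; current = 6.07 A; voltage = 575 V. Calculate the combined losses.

1310 W

P_in = √3·V·I·cosφ = 1.732×575×6.07×0.833 = 5036 W
P_out = 5×746 = 3730 W
Losses = P_in − P_out = 5036 − 3730 = 1306 W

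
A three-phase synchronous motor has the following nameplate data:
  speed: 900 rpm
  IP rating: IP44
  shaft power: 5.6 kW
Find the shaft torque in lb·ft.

43.8 lb·ft

ω = 2π × 900/60 = 94.25 rad/s
τ = P/ω = 5600/94.25 = 59.42 N·m
In lb·ft: 59.42/1.356 = 43.8 lb·ft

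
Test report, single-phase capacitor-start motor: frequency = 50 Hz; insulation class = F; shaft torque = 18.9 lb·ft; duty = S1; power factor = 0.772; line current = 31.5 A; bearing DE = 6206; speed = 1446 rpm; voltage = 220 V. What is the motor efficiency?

72.5 %

τ = 18.9 lb·ft × 1.356 = 25.63 N·m
ω = 2π × 1446/60 = 151.4 rad/s; P_out = τω = 25.63 × 151.4 = 3880 W
P_in = V·I·cosφ = 220 × 31.5 × 0.772 = 5350 W
η = P_out / P_in = 3880 / 5350 = 0.725 = 72.5%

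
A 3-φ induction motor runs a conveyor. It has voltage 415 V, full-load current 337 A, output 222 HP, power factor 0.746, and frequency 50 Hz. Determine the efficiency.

P_out = 222 × 746 = 165612 W
P_in = √3·V_L·I_L·cosφ = 1.732 × 415 × 337 × 0.746 = 180703 W
η = P_out / P_in = 165612 / 180703 = 0.916 = 91.6%

91.6 %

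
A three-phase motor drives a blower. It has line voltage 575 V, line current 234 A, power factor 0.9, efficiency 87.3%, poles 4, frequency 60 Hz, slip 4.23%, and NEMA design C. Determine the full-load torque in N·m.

P_in = √3·V·I·cosφ = 1.732 × 575 × 234 × 0.9 = 209737 W
P_out = η·P_in = 0.873 × 209737 = 183100 W
n_s = 120×60/4 = 1800 rpm; n = 1800×(1−0.0423) = 1724 rpm
ω = 2π×1724/60 = 180.5 rad/s
τ = P_out/ω = 183100/180.5 = 1010 N·m

1010 N·m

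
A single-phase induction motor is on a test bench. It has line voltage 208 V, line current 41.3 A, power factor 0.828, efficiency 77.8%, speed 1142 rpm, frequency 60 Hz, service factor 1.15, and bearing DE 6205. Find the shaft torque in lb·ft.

34.1 lb·ft

P_in = V·I·cosφ = 208 × 41.3 × 0.828 = 7113 W
P_out = η·P_in = 0.778 × 7113 = 5534 W
n = 1142 rpm
ω = 2π×1142/60 = 119.6 rad/s
τ = P_out/ω = 5534/119.6 = 46.27 N·m
In lb·ft: 46.27/1.356 = 34.1 lb·ft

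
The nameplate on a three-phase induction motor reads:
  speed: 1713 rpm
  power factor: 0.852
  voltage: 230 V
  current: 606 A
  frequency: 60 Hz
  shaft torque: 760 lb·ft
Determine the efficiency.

89.9 %

τ = 760 lb·ft × 1.356 = 1031 N·m
ω = 2π × 1713/60 = 179.4 rad/s; P_out = τω = 1031 × 179.4 = 184961 W
P_in = √3·V_L·I_L·cosφ = 1.732 × 230 × 606 × 0.852 = 205678 W
η = P_out / P_in = 184961 / 205678 = 0.899 = 89.9%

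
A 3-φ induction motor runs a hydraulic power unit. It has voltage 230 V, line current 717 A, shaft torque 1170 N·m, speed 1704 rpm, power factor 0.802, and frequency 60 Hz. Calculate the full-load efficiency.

ω = 2π × 1704/60 = 178.4 rad/s; P_out = τω = 1170 × 178.4 = 208728 W
P_in = √3·V_L·I_L·cosφ = 1.732 × 230 × 717 × 0.802 = 229071 W
η = P_out / P_in = 208728 / 229071 = 0.911 = 91.1%

91.1 %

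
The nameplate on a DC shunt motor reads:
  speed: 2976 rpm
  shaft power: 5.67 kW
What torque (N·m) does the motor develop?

ω = 2π × 2976/60 = 311.6 rad/s
τ = P/ω = 5670/311.6 = 18.2 N·m

18.2 N·m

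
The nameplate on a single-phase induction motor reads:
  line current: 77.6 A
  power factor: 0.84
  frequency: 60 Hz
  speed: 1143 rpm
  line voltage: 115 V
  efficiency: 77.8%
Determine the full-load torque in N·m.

48.7 N·m

P_in = V·I·cosφ = 115 × 77.6 × 0.84 = 7496 W
P_out = η·P_in = 0.778 × 7496 = 5832 W
n = 1143 rpm
ω = 2π×1143/60 = 119.7 rad/s
τ = P_out/ω = 5832/119.7 = 48.7 N·m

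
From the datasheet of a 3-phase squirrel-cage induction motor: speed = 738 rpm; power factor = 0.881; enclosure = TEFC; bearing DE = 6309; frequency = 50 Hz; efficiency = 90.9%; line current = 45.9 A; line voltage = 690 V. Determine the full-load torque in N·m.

P_in = √3·V·I·cosφ = 1.732 × 690 × 45.9 × 0.881 = 48327 W
P_out = η·P_in = 0.909 × 48327 = 43929 W
n = 738 rpm
ω = 2π×738/60 = 77.28 rad/s
τ = P_out/ω = 43929/77.28 = 568 N·m

568 N·m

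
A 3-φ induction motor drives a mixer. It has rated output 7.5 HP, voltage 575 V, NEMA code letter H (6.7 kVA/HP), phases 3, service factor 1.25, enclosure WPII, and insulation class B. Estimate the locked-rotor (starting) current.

S_LR = 6.7 × 7.5 = 50.25 kVA
I_LR = S_LR/(√3·V_L) = 50250/(1.732×575) = 50.5 A

50.5 A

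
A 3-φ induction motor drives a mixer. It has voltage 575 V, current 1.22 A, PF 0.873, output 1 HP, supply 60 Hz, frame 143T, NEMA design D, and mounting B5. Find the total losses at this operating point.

P_in = √3·V·I·cosφ = 1.732×575×1.22×0.873 = 1061 W
P_out = 1×746 = 746 W
Losses = P_in − P_out = 1061 − 746 = 315 W

315 W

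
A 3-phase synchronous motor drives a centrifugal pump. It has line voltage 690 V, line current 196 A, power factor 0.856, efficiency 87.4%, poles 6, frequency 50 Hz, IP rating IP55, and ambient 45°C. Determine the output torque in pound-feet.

P_in = √3·V·I·cosφ = 1.732 × 690 × 196 × 0.856 = 200506 W
P_out = η·P_in = 0.874 × 200506 = 175242 W
n = n_s = 120×50/6 = 1000 rpm (synchronous)
ω = 2π×1000/60 = 104.7 rad/s
τ = P_out/ω = 175242/104.7 = 1674 N·m
In lb·ft: 1674/1.356 = 1230 lb·ft

1230 lb·ft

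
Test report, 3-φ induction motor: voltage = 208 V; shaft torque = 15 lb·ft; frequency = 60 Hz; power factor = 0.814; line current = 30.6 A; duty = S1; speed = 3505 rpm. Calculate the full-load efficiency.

83.2 %

τ = 15 lb·ft × 1.356 = 20.34 N·m
ω = 2π × 3505/60 = 367 rad/s; P_out = τω = 20.34 × 367 = 7465 W
P_in = √3·V_L·I_L·cosφ = 1.732 × 208 × 30.6 × 0.814 = 8973 W
η = P_out / P_in = 7465 / 8973 = 0.832 = 83.2%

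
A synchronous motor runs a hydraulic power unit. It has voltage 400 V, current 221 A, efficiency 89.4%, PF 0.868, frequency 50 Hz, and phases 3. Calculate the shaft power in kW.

P_in = √3·V·I·cosφ = 1.732 × 400 × 221 × 0.868 = 132898 W
P_out = η·P_in = 0.894 × 132898 = 118811 W

119 kW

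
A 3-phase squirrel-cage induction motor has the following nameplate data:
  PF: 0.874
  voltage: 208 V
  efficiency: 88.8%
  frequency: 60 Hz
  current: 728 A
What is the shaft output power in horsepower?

P_in = √3·V·I·cosφ = 1.732 × 208 × 728 × 0.874 = 229221 W
P_out = η·P_in = 0.888 × 229221 = 203548 W
= 203548/746 = 273 HP

273 HP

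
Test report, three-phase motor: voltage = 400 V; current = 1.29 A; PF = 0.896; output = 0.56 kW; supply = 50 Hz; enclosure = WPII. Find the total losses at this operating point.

P_in = √3·V·I·cosφ = 1.732×400×1.29×0.896 = 801 W
P_out = 560 W
Losses = P_in − P_out = 801 − 560 = 241 W

241 W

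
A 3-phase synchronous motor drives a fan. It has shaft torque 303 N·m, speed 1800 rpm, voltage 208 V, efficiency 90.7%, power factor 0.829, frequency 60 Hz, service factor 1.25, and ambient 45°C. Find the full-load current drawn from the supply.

ω = 2π×1800/60 = 188.5 rad/s; P_out = τω = 303 × 188.5 = 57116 W
P_in = P_out / η = 57116 / 0.907 = 62972 W
I_L = P_in / (√3·V_L·cosφ) = 62972 / (1.732 × 208 × 0.829) = 211 A

211 A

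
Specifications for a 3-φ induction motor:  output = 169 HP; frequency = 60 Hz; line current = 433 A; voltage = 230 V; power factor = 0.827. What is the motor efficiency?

P_out = 169 × 746 = 126074 W
P_in = √3·V_L·I_L·cosφ = 1.732 × 230 × 433 × 0.827 = 142649 W
η = P_out / P_in = 126074 / 142649 = 0.884 = 88.4%

88.4 %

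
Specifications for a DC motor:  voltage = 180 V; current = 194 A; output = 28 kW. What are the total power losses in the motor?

P_in = V·I = 180×194 = 34920 W
P_out = 28000 W
Losses = P_in − P_out = 34920 − 28000 = 6920 W

6920 W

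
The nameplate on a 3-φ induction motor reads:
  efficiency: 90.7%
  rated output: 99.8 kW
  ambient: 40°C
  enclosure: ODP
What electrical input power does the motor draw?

P_out = 99800 W
P_in = P_out/η = 99800/0.907 = 110033 W = 110 kW

110 kW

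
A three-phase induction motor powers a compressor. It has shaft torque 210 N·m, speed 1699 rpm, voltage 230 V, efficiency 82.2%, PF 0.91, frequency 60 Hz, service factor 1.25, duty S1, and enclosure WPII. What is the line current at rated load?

ω = 2π×1699/60 = 177.9 rad/s; P_out = τω = 210 × 177.9 = 37359 W
P_in = P_out / η = 37359 / 0.822 = 45449 W
I_L = P_in / (√3·V_L·cosφ) = 45449 / (1.732 × 230 × 0.91) = 125 A

125 A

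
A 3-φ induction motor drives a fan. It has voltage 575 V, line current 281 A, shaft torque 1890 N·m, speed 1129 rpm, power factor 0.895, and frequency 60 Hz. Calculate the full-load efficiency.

89.2 %

ω = 2π × 1129/60 = 118.2 rad/s; P_out = τω = 1890 × 118.2 = 223398 W
P_in = √3·V_L·I_L·cosφ = 1.732 × 575 × 281 × 0.895 = 250464 W
η = P_out / P_in = 223398 / 250464 = 0.892 = 89.2%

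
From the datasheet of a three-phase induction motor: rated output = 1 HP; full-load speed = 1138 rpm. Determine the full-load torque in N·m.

6.26 N·m

P_out = 1 × 746 = 746 W
ω = 2π × 1138/60 = 119.2 rad/s
τ = P_out/ω = 746/119.2 = 6.26 N·m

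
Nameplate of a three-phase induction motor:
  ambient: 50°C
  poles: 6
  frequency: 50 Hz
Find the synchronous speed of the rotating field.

n_s = 120f/p = 120×50/6 = 1000 rpm

1000 rpm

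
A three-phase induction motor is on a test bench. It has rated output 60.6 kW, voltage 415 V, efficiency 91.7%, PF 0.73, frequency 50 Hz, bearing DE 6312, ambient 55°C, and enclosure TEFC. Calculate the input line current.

126 A

P_out = 60.6 kW = 60600 W
P_in = P_out / η = 60600 / 0.917 = 66085 W
I_L = P_in / (√3·V_L·cosφ) = 66085 / (1.732 × 415 × 0.73) = 126 A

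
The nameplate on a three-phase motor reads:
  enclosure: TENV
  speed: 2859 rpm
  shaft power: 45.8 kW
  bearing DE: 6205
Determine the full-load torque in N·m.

153 N·m

ω = 2π × 2859/60 = 299.4 rad/s
τ = P/ω = 45800/299.4 = 153 N·m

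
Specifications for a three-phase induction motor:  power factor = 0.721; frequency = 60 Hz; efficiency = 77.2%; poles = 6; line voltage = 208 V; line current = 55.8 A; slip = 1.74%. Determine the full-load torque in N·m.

P_in = √3·V·I·cosφ = 1.732 × 208 × 55.8 × 0.721 = 14494 W
P_out = η·P_in = 0.772 × 14494 = 11189 W
n_s = 120×60/6 = 1200 rpm; n = 1200×(1−0.0174) = 1179 rpm
ω = 2π×1179/60 = 123.5 rad/s
τ = P_out/ω = 11189/123.5 = 90.6 N·m

90.6 N·m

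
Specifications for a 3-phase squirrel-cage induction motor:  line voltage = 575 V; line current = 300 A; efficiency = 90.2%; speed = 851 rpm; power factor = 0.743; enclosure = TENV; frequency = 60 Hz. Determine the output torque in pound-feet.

P_in = √3·V·I·cosφ = 1.732 × 575 × 300 × 0.743 = 221986 W
P_out = η·P_in = 0.902 × 221986 = 200231 W
n = 851 rpm
ω = 2π×851/60 = 89.12 rad/s
τ = P_out/ω = 200231/89.12 = 2247 N·m
In lb·ft: 2247/1.356 = 1660 lb·ft

1660 lb·ft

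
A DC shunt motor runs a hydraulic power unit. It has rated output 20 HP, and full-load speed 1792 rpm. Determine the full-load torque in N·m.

P_out = 20 × 746 = 14920 W
ω = 2π × 1792/60 = 187.7 rad/s
τ = P_out/ω = 14920/187.7 = 79.5 N·m

79.5 N·m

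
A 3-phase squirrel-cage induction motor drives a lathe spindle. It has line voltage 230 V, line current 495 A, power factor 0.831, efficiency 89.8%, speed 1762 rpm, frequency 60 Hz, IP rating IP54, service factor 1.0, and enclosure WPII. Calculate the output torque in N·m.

798 N·m

P_in = √3·V·I·cosφ = 1.732 × 230 × 495 × 0.831 = 163863 W
P_out = η·P_in = 0.898 × 163863 = 147149 W
n = 1762 rpm
ω = 2π×1762/60 = 184.5 rad/s
τ = P_out/ω = 147149/184.5 = 798 N·m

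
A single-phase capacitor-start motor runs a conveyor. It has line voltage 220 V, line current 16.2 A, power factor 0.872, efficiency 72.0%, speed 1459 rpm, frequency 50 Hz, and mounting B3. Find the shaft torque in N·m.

14.6 N·m

P_in = V·I·cosφ = 220 × 16.2 × 0.872 = 3108 W
P_out = η·P_in = 0.72 × 3108 = 2238 W
n = 1459 rpm
ω = 2π×1459/60 = 152.8 rad/s
τ = P_out/ω = 2238/152.8 = 14.6 N·m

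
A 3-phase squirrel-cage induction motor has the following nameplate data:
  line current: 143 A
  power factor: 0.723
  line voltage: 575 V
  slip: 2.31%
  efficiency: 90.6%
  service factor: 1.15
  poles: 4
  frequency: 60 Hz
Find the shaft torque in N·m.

P_in = √3·V·I·cosφ = 1.732 × 575 × 143 × 0.723 = 102965 W
P_out = η·P_in = 0.906 × 102965 = 93286 W
n_s = 120×60/4 = 1800 rpm; n = 1800×(1−0.0231) = 1758 rpm
ω = 2π×1758/60 = 184.1 rad/s
τ = P_out/ω = 93286/184.1 = 507 N·m

507 N·m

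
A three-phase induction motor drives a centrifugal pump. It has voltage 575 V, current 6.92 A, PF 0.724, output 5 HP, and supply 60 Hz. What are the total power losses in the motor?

P_in = √3·V·I·cosφ = 1.732×575×6.92×0.724 = 4990 W
P_out = 5×746 = 3730 W
Losses = P_in − P_out = 4990 − 3730 = 1260 W

1.26 kW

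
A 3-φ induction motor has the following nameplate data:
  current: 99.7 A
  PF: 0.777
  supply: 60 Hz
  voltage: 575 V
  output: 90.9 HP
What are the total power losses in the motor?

P_in = √3·V·I·cosφ = 1.732×575×99.7×0.777 = 77149 W
P_out = 90.9×746 = 67811 W
Losses = P_in − P_out = 77149 − 67811 = 9338 W

9.34 kW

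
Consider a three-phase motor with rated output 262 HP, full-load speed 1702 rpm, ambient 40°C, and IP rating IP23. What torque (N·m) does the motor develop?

1100 N·m

P_out = 262 × 746 = 195452 W
ω = 2π × 1702/60 = 178.2 rad/s
τ = P_out/ω = 195452/178.2 = 1100 N·m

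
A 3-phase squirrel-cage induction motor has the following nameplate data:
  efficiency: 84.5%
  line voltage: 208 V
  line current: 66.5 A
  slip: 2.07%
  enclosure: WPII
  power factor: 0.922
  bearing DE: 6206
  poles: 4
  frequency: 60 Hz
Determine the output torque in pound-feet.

74.6 lb·ft

P_in = √3·V·I·cosφ = 1.732 × 208 × 66.5 × 0.922 = 22088 W
P_out = η·P_in = 0.845 × 22088 = 18664 W
n_s = 120×60/4 = 1800 rpm; n = 1800×(1−0.0207) = 1763 rpm
ω = 2π×1763/60 = 184.6 rad/s
τ = P_out/ω = 18664/184.6 = 101.1 N·m
In lb·ft: 101.1/1.356 = 74.6 lb·ft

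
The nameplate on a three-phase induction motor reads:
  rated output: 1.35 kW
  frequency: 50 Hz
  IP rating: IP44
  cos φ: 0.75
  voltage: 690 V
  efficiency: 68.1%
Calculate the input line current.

2.21 A

P_out = 1.35 kW = 1350 W
P_in = P_out / η = 1350 / 0.681 = 1982 W
I_L = P_in / (√3·V_L·cosφ) = 1982 / (1.732 × 690 × 0.75) = 2.21 A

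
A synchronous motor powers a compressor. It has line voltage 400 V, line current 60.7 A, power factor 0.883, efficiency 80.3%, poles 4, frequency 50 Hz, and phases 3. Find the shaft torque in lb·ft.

140 lb·ft

P_in = √3·V·I·cosφ = 1.732 × 400 × 60.7 × 0.883 = 37133 W
P_out = η·P_in = 0.803 × 37133 = 29818 W
n = n_s = 120×50/4 = 1500 rpm (synchronous)
ω = 2π×1500/60 = 157.1 rad/s
τ = P_out/ω = 29818/157.1 = 189.8 N·m
In lb·ft: 189.8/1.356 = 140 lb·ft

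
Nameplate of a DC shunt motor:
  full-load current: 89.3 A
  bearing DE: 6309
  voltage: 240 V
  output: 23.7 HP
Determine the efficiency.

P_out = 23.7 × 746 = 17680 W
P_in = V·I = 240 × 89.3 = 21432 W
η = P_out / P_in = 17680 / 21432 = 0.825 = 82.5%

82.5 %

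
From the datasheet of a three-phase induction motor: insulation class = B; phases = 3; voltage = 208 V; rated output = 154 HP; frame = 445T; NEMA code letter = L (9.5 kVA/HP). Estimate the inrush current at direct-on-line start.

4060 A

S_LR = 9.5 × 154 = 1463 kVA
I_LR = S_LR/(√3·V_L) = 1463000/(1.732×208) = 4060 A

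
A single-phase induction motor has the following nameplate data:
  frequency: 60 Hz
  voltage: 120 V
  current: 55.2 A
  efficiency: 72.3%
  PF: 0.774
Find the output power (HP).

P_in = V·I·cosφ = 120 × 55.2 × 0.774 = 5127 W
P_out = η·P_in = 0.723 × 5127 = 3707 W
= 3707/746 = 4.97 HP

4.97 HP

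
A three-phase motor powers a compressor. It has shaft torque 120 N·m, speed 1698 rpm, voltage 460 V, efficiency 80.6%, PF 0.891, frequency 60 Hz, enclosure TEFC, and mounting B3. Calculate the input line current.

37.3 A

ω = 2π×1698/60 = 177.8 rad/s; P_out = τω = 120 × 177.8 = 21336 W
P_in = P_out / η = 21336 / 0.806 = 26471 W
I_L = P_in / (√3·V_L·cosφ) = 26471 / (1.732 × 460 × 0.891) = 37.3 A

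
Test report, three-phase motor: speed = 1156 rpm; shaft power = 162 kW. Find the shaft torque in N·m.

1340 N·m

ω = 2π × 1156/60 = 121.1 rad/s
τ = P/ω = 162000/121.1 = 1340 N·m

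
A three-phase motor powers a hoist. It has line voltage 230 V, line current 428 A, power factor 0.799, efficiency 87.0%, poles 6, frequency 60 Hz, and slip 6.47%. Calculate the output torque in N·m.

1010 N·m

P_in = √3·V·I·cosφ = 1.732 × 230 × 428 × 0.799 = 136228 W
P_out = η·P_in = 0.87 × 136228 = 118518 W
n_s = 120×60/6 = 1200 rpm; n = 1200×(1−0.0647) = 1122 rpm
ω = 2π×1122/60 = 117.5 rad/s
τ = P_out/ω = 118518/117.5 = 1010 N·m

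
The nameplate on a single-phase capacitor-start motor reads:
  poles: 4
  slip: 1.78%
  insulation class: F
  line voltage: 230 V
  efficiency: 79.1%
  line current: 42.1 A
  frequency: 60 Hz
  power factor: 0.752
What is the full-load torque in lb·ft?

22.9 lb·ft

P_in = V·I·cosφ = 230 × 42.1 × 0.752 = 7282 W
P_out = η·P_in = 0.791 × 7282 = 5760 W
n_s = 120×60/4 = 1800 rpm; n = 1800×(1−0.0178) = 1768 rpm
ω = 2π×1768/60 = 185.1 rad/s
τ = P_out/ω = 5760/185.1 = 31.12 N·m
In lb·ft: 31.12/1.356 = 22.9 lb·ft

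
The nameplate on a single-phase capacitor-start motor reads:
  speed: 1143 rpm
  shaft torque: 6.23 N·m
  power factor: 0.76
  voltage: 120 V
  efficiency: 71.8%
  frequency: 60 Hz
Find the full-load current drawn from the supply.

ω = 2π×1143/60 = 119.7 rad/s; P_out = τω = 6.23 × 119.7 = 746 W
P_in = P_out / η = 746 / 0.718 = 1039 W
I = P_in / (V·cosφ) = 1039 / (120 × 0.76) = 11.4 A

11.4 A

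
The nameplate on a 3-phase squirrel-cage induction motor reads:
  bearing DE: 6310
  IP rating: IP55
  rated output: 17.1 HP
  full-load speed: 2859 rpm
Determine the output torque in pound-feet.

31.4 lb·ft

P_out = 17.1 × 746 = 12757 W
ω = 2π × 2859/60 = 299.4 rad/s
τ = P_out/ω = 12757/299.4 = 42.61 N·m
In lb·ft: 42.61/1.356 = 31.4 lb·ft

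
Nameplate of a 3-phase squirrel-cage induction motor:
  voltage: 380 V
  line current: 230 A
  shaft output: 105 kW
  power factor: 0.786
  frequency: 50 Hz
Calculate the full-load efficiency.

88.2 %

P_out = 105 kW = 105000 W
P_in = √3·V_L·I_L·cosφ = 1.732 × 380 × 230 × 0.786 = 118982 W
η = P_out / P_in = 105000 / 118982 = 0.882 = 88.2%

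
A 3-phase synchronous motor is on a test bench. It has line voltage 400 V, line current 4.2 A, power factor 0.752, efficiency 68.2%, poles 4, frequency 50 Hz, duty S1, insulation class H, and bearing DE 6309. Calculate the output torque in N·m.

9.5 N·m

P_in = √3·V·I·cosφ = 1.732 × 400 × 4.2 × 0.752 = 2188 W
P_out = η·P_in = 0.682 × 2188 = 1492 W
n = n_s = 120×50/4 = 1500 rpm (synchronous)
ω = 2π×1500/60 = 157.1 rad/s
τ = P_out/ω = 1492/157.1 = 9.5 N·m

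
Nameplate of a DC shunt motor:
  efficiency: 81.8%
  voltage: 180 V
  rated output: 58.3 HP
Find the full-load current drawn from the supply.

295 A

P_out = 58.3 × 746 = 43492 W
P_in = P_out / η = 43492 / 0.818 = 53169 W
I = P_in / V = 53169 / 180 = 295 A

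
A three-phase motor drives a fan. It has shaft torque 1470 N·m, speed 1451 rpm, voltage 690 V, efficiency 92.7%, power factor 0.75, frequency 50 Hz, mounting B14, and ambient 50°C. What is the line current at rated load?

269 A

ω = 2π×1451/60 = 151.9 rad/s; P_out = τω = 1470 × 151.9 = 223293 W
P_in = P_out / η = 223293 / 0.927 = 240877 W
I_L = P_in / (√3·V_L·cosφ) = 240877 / (1.732 × 690 × 0.75) = 269 A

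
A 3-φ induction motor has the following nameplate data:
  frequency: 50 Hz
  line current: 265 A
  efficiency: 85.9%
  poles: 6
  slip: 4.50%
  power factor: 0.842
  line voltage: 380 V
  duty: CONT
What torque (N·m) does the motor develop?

1260 N·m

P_in = √3·V·I·cosφ = 1.732 × 380 × 265 × 0.842 = 146855 W
P_out = η·P_in = 0.859 × 146855 = 126148 W
n_s = 120×50/6 = 1000 rpm; n = 1000×(1−0.045) = 955 rpm
ω = 2π×955/60 = 100 rad/s
τ = P_out/ω = 126148/100 = 1260 N·m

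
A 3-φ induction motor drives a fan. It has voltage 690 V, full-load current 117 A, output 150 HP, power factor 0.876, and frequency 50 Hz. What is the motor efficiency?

91.4 %

P_out = 150 × 746 = 111900 W
P_in = √3·V_L·I_L·cosφ = 1.732 × 690 × 117 × 0.876 = 122486 W
η = P_out / P_in = 111900 / 122486 = 0.914 = 91.4%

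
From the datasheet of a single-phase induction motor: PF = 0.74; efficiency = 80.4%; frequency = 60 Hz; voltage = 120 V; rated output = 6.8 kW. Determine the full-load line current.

95.2 A

P_out = 6.8 kW = 6800 W
P_in = P_out / η = 6800 / 0.804 = 8458 W
I = P_in / (V·cosφ) = 8458 / (120 × 0.74) = 95.2 A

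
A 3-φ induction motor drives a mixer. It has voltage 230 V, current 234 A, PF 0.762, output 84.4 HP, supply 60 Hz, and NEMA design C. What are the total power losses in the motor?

P_in = √3·V·I·cosφ = 1.732×230×234×0.762 = 71031 W
P_out = 84.4×746 = 62962 W
Losses = P_in − P_out = 71031 − 62962 = 8069 W

8.07 kW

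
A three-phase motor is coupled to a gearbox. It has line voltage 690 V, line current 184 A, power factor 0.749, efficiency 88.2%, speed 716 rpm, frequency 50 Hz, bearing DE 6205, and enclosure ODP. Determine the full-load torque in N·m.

1940 N·m

P_in = √3·V·I·cosφ = 1.732 × 690 × 184 × 0.749 = 164701 W
P_out = η·P_in = 0.882 × 164701 = 145266 W
n = 716 rpm
ω = 2π×716/60 = 74.98 rad/s
τ = P_out/ω = 145266/74.98 = 1940 N·m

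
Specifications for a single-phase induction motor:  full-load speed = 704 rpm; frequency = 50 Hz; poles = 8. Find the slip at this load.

n_s = 120f/p = 120×50/8 = 750 rpm
s = (n_s − n)/n_s = (750 − 704)/750 = 0.0613

6.13 %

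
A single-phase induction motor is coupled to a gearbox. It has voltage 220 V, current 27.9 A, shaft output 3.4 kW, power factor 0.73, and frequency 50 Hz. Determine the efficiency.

75.9 %

P_out = 3.4 kW = 3400 W
P_in = V·I·cosφ = 220 × 27.9 × 0.73 = 4481 W
η = P_out / P_in = 3400 / 4481 = 0.759 = 75.9%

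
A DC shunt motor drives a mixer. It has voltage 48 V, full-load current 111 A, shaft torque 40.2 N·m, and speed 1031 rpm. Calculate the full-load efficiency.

81.5 %

ω = 2π × 1031/60 = 108 rad/s; P_out = τω = 40.2 × 108 = 4342 W
P_in = V·I = 48 × 111 = 5328 W
η = P_out / P_in = 4342 / 5328 = 0.815 = 81.5%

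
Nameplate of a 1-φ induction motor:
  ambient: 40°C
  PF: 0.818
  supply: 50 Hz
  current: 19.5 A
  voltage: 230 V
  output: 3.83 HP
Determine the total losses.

P_in = V·I·cosφ = 230×19.5×0.818 = 3669 W
P_out = 3.83×746 = 2857 W
Losses = P_in − P_out = 3669 − 2857 = 812 W

812 W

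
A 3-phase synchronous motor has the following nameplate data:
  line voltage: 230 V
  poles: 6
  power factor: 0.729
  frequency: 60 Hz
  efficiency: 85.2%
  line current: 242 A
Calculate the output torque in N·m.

476 N·m

P_in = √3·V·I·cosφ = 1.732 × 230 × 242 × 0.729 = 70278 W
P_out = η·P_in = 0.852 × 70278 = 59877 W
n = n_s = 120×60/6 = 1200 rpm (synchronous)
ω = 2π×1200/60 = 125.7 rad/s
τ = P_out/ω = 59877/125.7 = 476 N·m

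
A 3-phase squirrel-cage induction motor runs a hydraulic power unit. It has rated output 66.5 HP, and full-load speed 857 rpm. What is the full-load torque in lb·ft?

408 lb·ft

P_out = 66.5 × 746 = 49609 W
ω = 2π × 857/60 = 89.74 rad/s
τ = P_out/ω = 49609/89.74 = 552.8 N·m
In lb·ft: 552.8/1.356 = 408 lb·ft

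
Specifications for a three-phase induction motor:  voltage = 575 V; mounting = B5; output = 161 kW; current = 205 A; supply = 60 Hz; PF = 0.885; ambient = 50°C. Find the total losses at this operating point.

19.7 kW

P_in = √3·V·I·cosφ = 1.732×575×205×0.885 = 180681 W
P_out = 161000 W
Losses = P_in − P_out = 180681 − 161000 = 19681 W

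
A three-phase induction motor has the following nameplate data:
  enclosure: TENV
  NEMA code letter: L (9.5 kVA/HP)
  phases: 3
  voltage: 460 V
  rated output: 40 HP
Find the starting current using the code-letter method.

S_LR = 9.5 × 40 = 380 kVA
I_LR = S_LR/(√3·V_L) = 380000/(1.732×460) = 477 A

477 A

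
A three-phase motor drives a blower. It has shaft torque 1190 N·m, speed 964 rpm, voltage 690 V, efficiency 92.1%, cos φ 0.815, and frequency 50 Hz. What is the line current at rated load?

ω = 2π×964/60 = 100.9 rad/s; P_out = τω = 1190 × 100.9 = 120071 W
P_in = P_out / η = 120071 / 0.921 = 130370 W
I_L = P_in / (√3·V_L·cosφ) = 130370 / (1.732 × 690 × 0.815) = 134 A

134 A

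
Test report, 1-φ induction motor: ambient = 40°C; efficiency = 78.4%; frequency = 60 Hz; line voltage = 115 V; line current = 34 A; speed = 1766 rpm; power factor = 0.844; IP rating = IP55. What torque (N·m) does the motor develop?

P_in = V·I·cosφ = 115 × 34 × 0.844 = 3300 W
P_out = η·P_in = 0.784 × 3300 = 2587 W
n = 1766 rpm
ω = 2π×1766/60 = 184.9 rad/s
τ = P_out/ω = 2587/184.9 = 14 N·m

14 N·m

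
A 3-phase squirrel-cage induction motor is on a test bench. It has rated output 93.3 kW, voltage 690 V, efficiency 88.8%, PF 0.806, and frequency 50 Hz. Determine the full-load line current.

109 A

P_out = 93.3 kW = 93300 W
P_in = P_out / η = 93300 / 0.888 = 105068 W
I_L = P_in / (√3·V_L·cosφ) = 105068 / (1.732 × 690 × 0.806) = 109 A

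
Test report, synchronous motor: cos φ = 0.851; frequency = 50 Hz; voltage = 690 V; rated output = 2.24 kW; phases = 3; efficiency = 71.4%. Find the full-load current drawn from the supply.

P_out = 2.24 kW = 2240 W
P_in = P_out / η = 2240 / 0.714 = 3137 W
I_L = P_in / (√3·V_L·cosφ) = 3137 / (1.732 × 690 × 0.851) = 3.08 A

3.08 A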